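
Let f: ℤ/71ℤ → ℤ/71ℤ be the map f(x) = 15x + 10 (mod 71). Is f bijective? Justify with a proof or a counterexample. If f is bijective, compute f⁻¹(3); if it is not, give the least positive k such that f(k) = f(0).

9

Recall that f is injective when f(x_1) = f(x_2) forces x_1 = x_2.
Suppose f(x_1) = f(x_2) in ℤ/71ℤ. Then 15x_1 + 10 ≡ 15x_2 + 10 (mod 71), so 15(x_1 − x_2) ≡ 0 (mod 71).
Since gcd(15, 71) = 1, 15 is invertible modulo 71, thus x_1 − x_2 ≡ 0 (mod 71), i.e. x_1 = x_2.
We now compute 15⁻¹ mod 71 explicitly. Euclid's algorithm: 71 = 4·15 + 11, 15 = 1·11 + 4, 11 = 2·4 + 3, 4 = 1·3 + 1; back-substituting gives 1 = 19·15 − 4·71, so 15⁻¹ ≡ 19 (mod 71).
Then y ↦ 19(y − 10) is a two-sided inverse to f, so every y ∈ ℤ/71ℤ has a preimage.
Therefore f is bijective.
Since f is bijective, we find f⁻¹(3): we need 15x ≡ 3 − 10 ≡ 64 (mod 71). Using 15⁻¹ = 19: x ≡ 19·64 = 1216 = 17·71 + 9, so x = 9.
Check: f(9) = 15·9 + 10 = 145 = 2·71 + 3 ≡ 3 (mod 71).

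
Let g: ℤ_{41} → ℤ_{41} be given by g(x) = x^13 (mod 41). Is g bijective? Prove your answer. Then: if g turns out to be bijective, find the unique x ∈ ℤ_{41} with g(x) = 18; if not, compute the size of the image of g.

Since 41 is prime, the nonzero elements of ℤ_{41} form a cyclic group of order 40.
As gcd(13, 40) = 1, raising to the 13th power is a bijection on this group: if s^13 ≡ t^13 then (st^{−1})^13 = 1, and the only element of order dividing gcd(13, 40) = 1 is 1, so s = t.
With g(0) = 0 this makes g injective on all of ℤ_{41}, hence bijective (finite equal-size domain and codomain). In particular g is bijective.
Since g is bijective, we find the preimage of 18. The inverse of x ↦ x^13 on (ℤ_{41})^× is x ↦ x^37, because 13·37 = 481 = 12·40 + 1 ≡ 1 (mod 40) and x^{40} = 1 for x ≠ 0 (Fermat). So g⁻¹(18) = 18^37 mod 41.
Repeated squaring mod 41: 18^1 ≡ 18, 18^2 ≡ 18² = 324 ≡ 37, 18^4 ≡ 37² = 1369 ≡ 16, 18^8 ≡ 16² = 256 ≡ 10, 18^16 ≡ 10² = 100 ≡ 18, 18^32 ≡ 18² = 324 ≡ 37. Since 37 = 32 + 4 + 1, 18^37 ≡ 37·16·18: 37·16 = 592 ≡ 18, then 18·18 = 324 ≡ 37. So 18^37 ≡ 37 (mod 41).
Hence g⁻¹(18) = 37.

37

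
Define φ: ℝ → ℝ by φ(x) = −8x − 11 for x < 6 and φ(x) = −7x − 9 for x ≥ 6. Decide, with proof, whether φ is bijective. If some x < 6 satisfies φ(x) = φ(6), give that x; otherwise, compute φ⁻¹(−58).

5

Both pieces are strictly decreasing (slopes −8 and −7), so each is injective on its own interval.
The left piece maps (−∞, 6) onto (−59, ∞); the right piece maps [6, ∞) onto (−∞, −51].
These images overlap. In particular φ(6) = −51 (right piece), and solving −8x − 11 = −51 on the left piece gives x = 5 < 6.
So φ(5) = φ(6) with 5 ≠ 6, and φ is not injective, hence not bijective. This x = 5 is the requested value below 6.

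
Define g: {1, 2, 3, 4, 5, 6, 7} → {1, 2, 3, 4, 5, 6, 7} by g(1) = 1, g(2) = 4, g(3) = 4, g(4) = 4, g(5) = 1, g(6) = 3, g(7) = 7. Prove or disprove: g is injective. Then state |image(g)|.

g(2) = 4 = g(3) with 2 ≠ 3, so g is not injective.
The image of g is {1, 3, 4, 7}, which has 4 elements.

4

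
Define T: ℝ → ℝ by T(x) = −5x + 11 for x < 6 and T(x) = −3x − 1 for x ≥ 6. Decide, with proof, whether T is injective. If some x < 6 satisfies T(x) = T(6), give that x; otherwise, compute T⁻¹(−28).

9

Both pieces are strictly decreasing (slopes −5 and −3), so each is injective on its own interval.
The left piece maps (−∞, 6) onto (−19, ∞); the right piece maps [6, ∞) onto (−∞, −19].
These images are disjoint, so no value is attained by both pieces. Hence T is injective.
Because the two images are disjoint, no x < 6 has T(x) = T(6), so we compute T⁻¹(−28): −28 lies in (−∞, −19], so solve −3x − 1 = −28: x = (−28 + 1)/(−3) = 9.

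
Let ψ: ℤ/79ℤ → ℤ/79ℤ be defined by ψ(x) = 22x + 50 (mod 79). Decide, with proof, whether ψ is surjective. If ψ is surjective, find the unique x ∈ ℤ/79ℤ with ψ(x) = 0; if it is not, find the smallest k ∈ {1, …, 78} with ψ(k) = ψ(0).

48

Since gcd(22, 79) = 1, 22 is invertible modulo 79. Euclid's algorithm: 79 = 3·22 + 13, 22 = 1·13 + 9, 13 = 1·9 + 4, 9 = 2·4 + 1; back-substituting gives 1 = 18·22 − 5·79, so 22⁻¹ ≡ 18 (mod 79).
Then y ↦ 18(y − 50) is a two-sided inverse to ψ, so every y ∈ ℤ/79ℤ has a preimage.
Hence ψ is surjective.
Since ψ is surjective, we compute ψ⁻¹(0): solve 22x + 50 ≡ 0 (mod 79), i.e. 22x ≡ 29 (mod 79).
Multiplying by 22⁻¹ = 18 gives x ≡ 18·29 = 522 = 6·79 + 48 ≡ 48 (mod 79).
Check: ψ(48) = 22·48 + 50 = 1106 = 14·79 + 0 ≡ 0 (mod 79).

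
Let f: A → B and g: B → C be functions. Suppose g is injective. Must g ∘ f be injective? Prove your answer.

not injective

No. Take A = {0, 1}, B = C = {0, 1, 2}, f(0) = f(1) = 0, and g = identity (injective).
Then (g ∘ f)(0) = (g ∘ f)(1) = 0 with 0 ≠ 1, so g ∘ f is not injective.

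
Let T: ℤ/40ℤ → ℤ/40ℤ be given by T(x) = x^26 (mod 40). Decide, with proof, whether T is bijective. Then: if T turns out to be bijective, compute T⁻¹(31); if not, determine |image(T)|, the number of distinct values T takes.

6

T(4): Repeated squaring mod 40: 4^1 ≡ 4, 4^2 ≡ 4² = 16, 4^4 ≡ 16² = 256 ≡ 16, 4^8 ≡ 16² = 256 ≡ 16, 4^16 ≡ 16² = 256 ≡ 16. Since 26 = 16 + 8 + 2, 4^26 ≡ 16·16·16: 16·16 = 256 ≡ 16, then 16·16 = 256 ≡ 16. So 4^26 ≡ 16 (mod 40).
T(6): Repeated squaring mod 40: 6^1 ≡ 6, 6^2 ≡ 6² = 36, 6^4 ≡ 36² = 1296 ≡ 16, 6^8 ≡ 16² = 256 ≡ 16, 6^16 ≡ 16² = 256 ≡ 16. Since 26 = 16 + 8 + 2, 6^26 ≡ 16·16·36: 16·16 = 256 ≡ 16, then 16·36 = 576 ≡ 16. So 6^26 ≡ 16 (mod 40).
So T(4) = T(6) = 16 while 4 ≠ 6, hence T is not injective, hence not bijective.
Since T is not bijective, we determine |image(T)|. Computing x^26 mod 40 for each x (by repeated squaring, reducing mod 40 at every step), the values T(0), T(1), …, T(39) are: 0, 1, 24, 9, 16, 25, 16, 9, 24, 1, 0, 1, 24, 9, 16, 25, 16, 9, 24, 1, 0, 1, 24, 9, 16, 25, 16, 9, 24, 1, 0, 1, 24, 9, 16, 25, 16, 9, 24, 1.
The distinct values are {0, 1, 9, 16, 24, 25}; there are 6 of them.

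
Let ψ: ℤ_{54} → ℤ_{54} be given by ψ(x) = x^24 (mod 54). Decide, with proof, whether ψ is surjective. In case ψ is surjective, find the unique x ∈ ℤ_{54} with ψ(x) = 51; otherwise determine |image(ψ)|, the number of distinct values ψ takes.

8

ψ(0) = 0^24 = 0.
ψ(6): Repeated squaring mod 54: 6^1 ≡ 6, 6^2 ≡ 6² = 36, 6^4 ≡ 36² = 1296 ≡ 0, 6^8 ≡ 0² = 0, 6^16 ≡ 0² = 0. Since 24 = 16 + 8, 6^24 ≡ 0·0: 0·0 = 0. So 6^24 ≡ 0 (mod 54).
So ψ(0) = ψ(6) = 0 while 0 ≠ 6, hence ψ is not injective.
A non-injective map from the 54-element set ℤ_{54} to itself takes at most 53 distinct values, so it cannot be surjective. Therefore ψ is not surjective.
Since ψ is not surjective, we determine |image(ψ)|. Computing x^24 mod 54 for each x (by repeated squaring, reducing mod 54 at every step), the values ψ(0), ψ(1), …, ψ(53) are: 0, 1, 10, 27, 46, 19, 0, 37, 28, 27, 28, 37, 0, 19, 46, 27, 10, 1, 0, 1, 10, 27, 46, 19, 0, 37, 28, 27, 28, 37, 0, 19, 46, 27, 10, 1, 0, 1, 10, 27, 46, 19, 0, 37, 28, 27, 28, 37, 0, 19, 46, 27, 10, 1.
The distinct values are {0, 1, 10, 19, 27, 28, 37, 46}; there are 8 of them.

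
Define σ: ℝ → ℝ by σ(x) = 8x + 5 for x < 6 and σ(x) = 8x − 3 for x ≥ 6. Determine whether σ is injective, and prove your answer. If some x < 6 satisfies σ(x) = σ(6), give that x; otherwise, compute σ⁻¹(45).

5

Both pieces are strictly increasing (slopes 8 and 8), so each is injective on its own interval.
The left piece maps (−∞, 6) onto (−∞, 53); the right piece maps [6, ∞) onto [45, ∞).
These images overlap. In particular σ(6) = 45 (right piece), and solving 8x + 5 = 45 on the left piece gives x = 5 < 6.
So σ(5) = σ(6) with 5 ≠ 6, and σ is not injective. This x = 5 is the requested value below 6.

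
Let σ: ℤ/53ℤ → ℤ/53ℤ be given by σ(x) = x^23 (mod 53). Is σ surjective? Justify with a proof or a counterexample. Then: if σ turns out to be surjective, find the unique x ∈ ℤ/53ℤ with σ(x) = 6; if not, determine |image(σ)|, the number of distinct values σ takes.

29

Since 53 is prime, the nonzero elements of ℤ/53ℤ form a cyclic group of order 52.
As gcd(23, 52) = 1, raising to the 23rd power is a bijection on this group: if a^23 ≡ b^23 then (ab^{−1})^23 = 1, and the only element of order dividing gcd(23, 52) = 1 is 1, so a = b.
With σ(0) = 0 this makes σ injective on all of ℤ/53ℤ, hence bijective (finite equal-size domain and codomain). In particular σ is surjective.
Since σ is surjective, we find the preimage of 6. The inverse of x ↦ x^23 on (ℤ/53ℤ)^× is x ↦ x^43, because 23·43 = 989 = 19·52 + 1 ≡ 1 (mod 52) and x^{52} = 1 for x ≠ 0 (Fermat). So σ⁻¹(6) = 6^43 mod 53.
Repeated squaring mod 53: 6^1 ≡ 6, 6^2 ≡ 6² = 36, 6^4 ≡ 36² = 1296 ≡ 24, 6^8 ≡ 24² = 576 ≡ 46, 6^16 ≡ 46² = 2116 ≡ 49, 6^32 ≡ 49² = 2401 ≡ 16. Since 43 = 32 + 8 + 2 + 1, 6^43 ≡ 16·46·36·6: 16·46 = 736 ≡ 47, then 47·36 = 1692 ≡ 49, then 49·6 = 294 ≡ 29. So 6^43 ≡ 29 (mod 53).
Hence σ⁻¹(6) = 29.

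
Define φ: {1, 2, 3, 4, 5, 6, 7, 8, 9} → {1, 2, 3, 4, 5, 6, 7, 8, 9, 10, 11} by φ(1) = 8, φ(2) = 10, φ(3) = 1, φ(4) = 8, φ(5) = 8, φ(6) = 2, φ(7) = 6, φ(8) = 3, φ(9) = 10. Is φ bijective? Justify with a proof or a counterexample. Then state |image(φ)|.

φ(1) = 8 = φ(4) with 1 ≠ 4, so φ is not injective, hence not bijective.
The image of φ is {1, 2, 3, 6, 8, 10}, which has 6 elements.

6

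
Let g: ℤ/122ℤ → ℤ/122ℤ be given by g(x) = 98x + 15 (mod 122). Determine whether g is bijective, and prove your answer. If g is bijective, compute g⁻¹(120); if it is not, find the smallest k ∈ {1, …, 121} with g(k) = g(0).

By definition, g is injective when g(a) = g(b) forces a = b.
We have gcd(98, 122) = 2 > 1. Taking a = 0 and b = 61: g(0) = 15 and g(61) = 98·61 + 15 = 5993 ≡ 15 (mod 122).
So g(0) = g(61) while 0 ≠ 61, hence g is not injective, hence not bijective.
Since g is not bijective, we find the least positive k with g(k) = g(0): this means 98k ≡ 0 (mod 122), i.e. 122 ∣ 98k. Since gcd(98, 122) = 2, dividing through by 2 this holds exactly when 61 ∣ 49k, and as gcd(49, 61) = 1, exactly when 61 ∣ k.
The smallest positive such k is 61.

61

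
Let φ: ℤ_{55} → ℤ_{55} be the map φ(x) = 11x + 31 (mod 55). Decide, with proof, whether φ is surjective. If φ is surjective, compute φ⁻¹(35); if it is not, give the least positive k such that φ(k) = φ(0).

Recall: surjectivity means every element of the codomain has a preimage under φ.
Since gcd(11, 55) = 11, we have 11x ≡ 0 (mod 11) for all x, so φ(x) ≡ 9 (mod 11).
But 0 ≢ 9 (mod 11), so 0 ∈ ℤ_{55} has no preimage. Thus φ is not surjective.
Since φ is not surjective, we find the least positive k with φ(k) = φ(0): this means 11k ≡ 0 (mod 55), i.e. 55 ∣ 11k. Since gcd(11, 55) = 11, dividing through by 11 this holds exactly when 5 ∣ k.
The smallest positive such k is 5.

5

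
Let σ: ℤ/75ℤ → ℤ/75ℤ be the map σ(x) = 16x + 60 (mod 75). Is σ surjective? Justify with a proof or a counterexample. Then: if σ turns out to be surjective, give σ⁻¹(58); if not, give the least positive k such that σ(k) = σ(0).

Since gcd(16, 75) = 1, 16 is invertible modulo 75. Euclid's algorithm: 75 = 4·16 + 11, 16 = 1·11 + 5, 11 = 2·5 + 1; back-substituting gives 1 = 61·16 − 13·75, so 16⁻¹ ≡ 61 (mod 75).
For any y ∈ ℤ/75ℤ, x = 61(y − 60) mod 75 satisfies σ(x) = 16·61(y − 60) + 60 ≡ y (since 16·61 ≡ 1 mod 75). So every y has a preimage.
So σ is surjective.
Since σ is surjective, we find σ⁻¹(58): we need 16x ≡ 58 − 60 ≡ 73 (mod 75). Using 16⁻¹ = 61: x ≡ 61·73 = 4453 = 59·75 + 28, so x = 28.
Check: σ(28) = 16·28 + 60 = 508 = 6·75 + 58 ≡ 58 (mod 75).

28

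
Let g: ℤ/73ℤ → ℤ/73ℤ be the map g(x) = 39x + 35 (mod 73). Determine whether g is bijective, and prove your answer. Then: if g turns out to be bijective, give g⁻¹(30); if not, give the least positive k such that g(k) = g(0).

Recall that g is injective when g(x_1) = g(x_2) forces x_1 = x_2.
If g(x_1) = g(x_2), then 39x_1 ≡ 39x_2 (mod 73). Because gcd(39, 73) = 1, we may cancel 39 to get x_1 ≡ x_2 (mod 73).
We now compute 39⁻¹ mod 73 explicitly. Euclid's algorithm: 73 = 1·39 + 34, 39 = 1·34 + 5, 34 = 6·5 + 4, 5 = 1·4 + 1; back-substituting gives 1 = 15·39 − 8·73, so 39⁻¹ ≡ 15 (mod 73).
Then y ↦ 15(y − 35) is a two-sided inverse to g, so every y ∈ ℤ/73ℤ has a preimage.
So g is bijective.
Since g is bijective, we find g⁻¹(30): we need 39x ≡ 30 − 35 ≡ 68 (mod 73). Using 39⁻¹ = 15: x ≡ 15·68 = 1020 = 13·73 + 71, so x = 71.
Check: g(71) = 39·71 + 35 = 2804 = 38·73 + 30 ≡ 30 (mod 73).

71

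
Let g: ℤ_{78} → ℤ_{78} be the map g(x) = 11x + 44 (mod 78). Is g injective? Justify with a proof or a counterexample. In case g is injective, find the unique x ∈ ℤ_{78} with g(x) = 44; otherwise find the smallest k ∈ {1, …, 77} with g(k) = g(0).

Suppose g(s) = g(t) in ℤ_{78}. Then 11s + 44 ≡ 11t + 44 (mod 78), thus 11(s − t) ≡ 0 (mod 78).
Since gcd(11, 78) = 1, 11 is invertible modulo 78, so s − t ≡ 0 (mod 78), i.e. s = t.
Hence g is injective.
We now compute 11⁻¹ mod 78 explicitly. Euclid's algorithm: 78 = 7·11 + 1; back-substituting gives 1 = 71·11 − 10·78, so 11⁻¹ ≡ 71 (mod 78).
Since g is injective, we find g⁻¹(44): we need 11x ≡ 44 − 44 ≡ 0 (mod 78). Using 11⁻¹ = 71: x ≡ 71·0 = 0, so x = 0.
Check: g(0) = 11·0 + 44 = 44 ≡ 44 (mod 78).

0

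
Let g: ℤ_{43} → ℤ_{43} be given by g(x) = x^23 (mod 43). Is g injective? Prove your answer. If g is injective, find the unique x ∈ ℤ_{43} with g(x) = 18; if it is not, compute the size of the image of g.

Since 43 is prime, the nonzero elements of ℤ_{43} form a cyclic group of order 42.
As gcd(23, 42) = 1, raising to the 23rd power is a bijection on this group: if u^23 ≡ v^23 then (uv^{−1})^23 = 1, and the only element of order dividing gcd(23, 42) = 1 is 1, so u = v.
With g(0) = 0 this makes g injective on all of ℤ_{43}, hence bijective (finite equal-size domain and codomain). In particular g is injective.
Since g is injective, we find the preimage of 18. The inverse of x ↦ x^23 on (ℤ_{43})^× is x ↦ x^11, because 23·11 = 253 = 6·42 + 1 ≡ 1 (mod 42) and x^{42} = 1 for x ≠ 0 (Fermat). So g⁻¹(18) = 18^11 mod 43.
Repeated squaring mod 43: 18^1 ≡ 18, 18^2 ≡ 18² = 324 ≡ 23, 18^4 ≡ 23² = 529 ≡ 13, 18^8 ≡ 13² = 169 ≡ 40. Since 11 = 8 + 2 + 1, 18^11 ≡ 40·23·18: 40·23 = 920 ≡ 17, then 17·18 = 306 ≡ 5. So 18^11 ≡ 5 (mod 43).
Hence g⁻¹(18) = 5.

5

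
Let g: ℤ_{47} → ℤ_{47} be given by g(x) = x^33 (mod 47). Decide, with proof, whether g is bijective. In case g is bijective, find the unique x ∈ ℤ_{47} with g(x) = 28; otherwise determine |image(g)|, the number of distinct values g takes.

Since 47 is prime, the nonzero elements of ℤ_{47} form a cyclic group of order 46.
As gcd(33, 46) = 1, raising to the 33rd power is a bijection on this group: if u^33 ≡ v^33 then (uv^{−1})^33 = 1, and the only element of order dividing gcd(33, 46) = 1 is 1, so u = v.
With g(0) = 0 this makes g injective on all of ℤ_{47}, hence bijective (finite equal-size domain and codomain). In particular g is bijective.
Since g is bijective, we find the preimage of 28. The inverse of x ↦ x^33 on (ℤ_{47})^× is x ↦ x^7, because 33·7 = 231 = 5·46 + 1 ≡ 1 (mod 46) and x^{46} = 1 for x ≠ 0 (Fermat). So g⁻¹(28) = 28^7 mod 47.
Repeated squaring mod 47: 28^1 ≡ 28, 28^2 ≡ 28² = 784 ≡ 32, 28^4 ≡ 32² = 1024 ≡ 37. Since 7 = 4 + 2 + 1, 28^7 ≡ 37·32·28: 37·32 = 1184 ≡ 9, then 9·28 = 252 ≡ 17. So 28^7 ≡ 17 (mod 47).
Hence g⁻¹(28) = 17.

17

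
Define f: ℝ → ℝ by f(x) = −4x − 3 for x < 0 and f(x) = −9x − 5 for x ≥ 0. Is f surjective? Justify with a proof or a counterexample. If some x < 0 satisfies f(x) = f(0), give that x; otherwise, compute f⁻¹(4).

-7/4

Both pieces are strictly decreasing (slopes −4 and −9), so each is injective on its own interval.
The left piece maps (−∞, 0) onto (−3, ∞); the right piece maps [0, ∞) onto (−∞, −5].
The union (−3, ∞) ∪ (−∞, −5] omits the interval between −3 and −5; in particular −3 has no preimage. So f is not surjective.
Because the two images are disjoint, no x < 0 has f(x) = f(0), so we compute f⁻¹(4): 4 lies in (−3, ∞), so solve −4x − 3 = 4: x = (4 + 3)/(−4) = −7/4.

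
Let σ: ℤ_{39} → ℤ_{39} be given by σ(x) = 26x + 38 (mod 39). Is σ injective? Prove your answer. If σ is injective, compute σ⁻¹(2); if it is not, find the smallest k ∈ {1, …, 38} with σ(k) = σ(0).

3

We have gcd(26, 39) = 13 > 1. Taking a = 0 and b = 3: σ(0) = 38 and σ(3) = 26·3 + 38 = 116 ≡ 38 (mod 39).
So σ(0) = σ(3) while 0 ≠ 3, so σ is not injective.
Since σ is not injective, we find the least positive k with σ(k) = σ(0): this means 26k ≡ 0 (mod 39), i.e. 39 ∣ 26k. Since gcd(26, 39) = 13, dividing through by 13 this holds exactly when 3 ∣ 2k, and as gcd(2, 3) = 1, exactly when 3 ∣ k.
The smallest positive such k is 3.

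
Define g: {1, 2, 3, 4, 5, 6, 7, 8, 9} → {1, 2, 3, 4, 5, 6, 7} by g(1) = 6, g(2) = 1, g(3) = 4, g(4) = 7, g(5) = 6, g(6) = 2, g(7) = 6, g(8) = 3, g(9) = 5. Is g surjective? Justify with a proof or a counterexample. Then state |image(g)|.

7

Every element of the codomain has a preimage: 1 = g(2), 2 = g(6), 3 = g(8), 4 = g(3), 5 = g(9), 6 = g(1), 7 = g(4).
Therefore g is surjective.
The image of g is {1, 2, 3, 4, 5, 6, 7}, which has 7 elements.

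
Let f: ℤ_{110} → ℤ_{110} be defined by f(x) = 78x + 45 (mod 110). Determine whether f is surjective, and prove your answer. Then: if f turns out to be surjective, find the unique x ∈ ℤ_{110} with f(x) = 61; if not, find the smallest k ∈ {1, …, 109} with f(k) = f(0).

55

By definition, surjectivity means every element of the codomain has a preimage under f.
Since gcd(78, 110) = 2, we have 78x ≡ 0 (mod 2) for all x, so f(x) ≡ 1 (mod 2).
But 0 ≢ 1 (mod 2), so 0 ∈ ℤ_{110} has no preimage. So f is not surjective.
Since f is not surjective, we find the least positive k with f(k) = f(0): this means 78k ≡ 0 (mod 110), i.e. 110 ∣ 78k. Since gcd(78, 110) = 2, dividing through by 2 this holds exactly when 55 ∣ 39k, and as gcd(39, 55) = 1, exactly when 55 ∣ k.
The smallest positive such k is 55.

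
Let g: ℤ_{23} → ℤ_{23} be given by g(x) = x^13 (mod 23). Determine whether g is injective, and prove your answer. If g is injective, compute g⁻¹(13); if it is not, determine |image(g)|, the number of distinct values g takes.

6

Since 23 is prime, the nonzero elements of ℤ_{23} form a cyclic group of order 22.
As gcd(13, 22) = 1, raising to the 13th power is a bijection on this group: if u^13 ≡ v^13 then (uv^{−1})^13 = 1, and the only element of order dividing gcd(13, 22) = 1 is 1, so u = v.
With g(0) = 0 this makes g injective on all of ℤ_{23}, hence bijective (finite equal-size domain and codomain). In particular g is injective.
Since g is injective, we find the preimage of 13. The inverse of x ↦ x^13 on (ℤ_{23})^× is x ↦ x^17, because 13·17 = 221 = 10·22 + 1 ≡ 1 (mod 22) and x^{22} = 1 for x ≠ 0 (Fermat). So g⁻¹(13) = 13^17 mod 23.
Repeated squaring mod 23: 13^1 ≡ 13, 13^2 ≡ 13² = 169 ≡ 8, 13^4 ≡ 8² = 64 ≡ 18, 13^8 ≡ 18² = 324 ≡ 2, 13^16 ≡ 2² = 4. Since 17 = 16 + 1, 13^17 ≡ 4·13: 4·13 = 52 ≡ 6. So 13^17 ≡ 6 (mod 23).
Hence g⁻¹(13) = 6.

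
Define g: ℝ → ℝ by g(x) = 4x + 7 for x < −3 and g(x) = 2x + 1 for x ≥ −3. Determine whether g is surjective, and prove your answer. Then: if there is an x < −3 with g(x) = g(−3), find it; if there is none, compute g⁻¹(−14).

-21/4

Both pieces are strictly increasing (slopes 4 and 2), so each is injective on its own interval.
The left piece maps (−∞, −3) onto (−∞, −5); the right piece maps [−3, ∞) onto [−5, ∞).
These images together cover ℝ, so g is surjective.
Because the two images are disjoint, no x < −3 has g(x) = g(−3), so we compute g⁻¹(−14): −14 lies in (−∞, −5), so solve 4x + 7 = −14: x = (−14 − 7)/4 = −21/4.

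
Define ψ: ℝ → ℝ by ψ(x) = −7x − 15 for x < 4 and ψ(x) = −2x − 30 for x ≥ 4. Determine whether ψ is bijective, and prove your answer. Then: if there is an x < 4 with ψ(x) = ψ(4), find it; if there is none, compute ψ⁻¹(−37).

23/7

Both pieces are strictly decreasing (slopes −7 and −2), so each is injective on its own interval.
The left piece maps (−∞, 4) onto (−43, ∞); the right piece maps [4, ∞) onto (−∞, −38].
These images overlap. In particular ψ(4) = −38 (right piece), and solving −7x − 15 = −38 on the left piece gives x = 23/7 < 4.
So ψ(23/7) = ψ(4) with 23/7 ≠ 4, and ψ is not injective, hence not bijective. This x = 23/7 is the requested value below 4.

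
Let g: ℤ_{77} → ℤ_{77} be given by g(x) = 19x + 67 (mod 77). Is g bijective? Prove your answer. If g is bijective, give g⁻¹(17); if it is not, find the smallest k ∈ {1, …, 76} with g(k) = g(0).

46

Recall: g is injective when g(x_1) = g(x_2) forces x_1 = x_2.
Suppose g(x_1) = g(x_2) in ℤ_{77}. Then 19x_1 + 67 ≡ 19x_2 + 67 (mod 77), thus 19(x_1 − x_2) ≡ 0 (mod 77).
Since gcd(19, 77) = 1, 19 is invertible modulo 77, thus x_1 − x_2 ≡ 0 (mod 77), i.e. x_1 = x_2.
We now compute 19⁻¹ mod 77 explicitly. Euclid's algorithm: 77 = 4·19 + 1; back-substituting gives 1 = 73·19 − 18·77, so 19⁻¹ ≡ 73 (mod 77).
For any y ∈ ℤ_{77}, x = 73(y − 67) mod 77 satisfies g(x) = 19·73(y − 67) + 67 ≡ y (since 19·73 ≡ 1 mod 77). So every y has a preimage.
Hence g is bijective.
Since g is bijective, we compute g⁻¹(17): solve 19x + 67 ≡ 17 (mod 77), i.e. 19x ≡ 27 (mod 77).
Multiplying by 19⁻¹ = 73 gives x ≡ 73·27 = 1971 = 25·77 + 46 ≡ 46 (mod 77).
Check: g(46) = 19·46 + 67 = 941 = 12·77 + 17 ≡ 17 (mod 77).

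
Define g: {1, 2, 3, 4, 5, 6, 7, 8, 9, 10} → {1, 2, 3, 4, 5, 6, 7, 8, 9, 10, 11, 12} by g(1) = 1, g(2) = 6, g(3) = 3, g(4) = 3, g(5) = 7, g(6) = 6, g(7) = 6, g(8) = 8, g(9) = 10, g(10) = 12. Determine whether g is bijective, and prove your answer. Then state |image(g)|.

g(3) = 3 = g(4) with 3 ≠ 4, so g is not injective, hence not bijective.
The image of g is {1, 3, 6, 7, 8, 10, 12}, which has 7 elements.

7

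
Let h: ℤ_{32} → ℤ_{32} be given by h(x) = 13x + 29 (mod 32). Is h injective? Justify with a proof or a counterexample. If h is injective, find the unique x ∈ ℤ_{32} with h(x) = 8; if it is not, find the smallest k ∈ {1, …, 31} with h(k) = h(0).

23

Suppose h(s) = h(t) in ℤ_{32}. Then 13s + 29 ≡ 13t + 29 (mod 32), so 13(s − t) ≡ 0 (mod 32).
Since gcd(13, 32) = 1, 13 is invertible modulo 32, thus s − t ≡ 0 (mod 32), i.e. s = t.
So h is injective.
We now compute 13⁻¹ mod 32 explicitly. Euclid's algorithm: 32 = 2·13 + 6, 13 = 2·6 + 1; back-substituting gives 1 = 5·13 − 2·32, so 13⁻¹ ≡ 5 (mod 32).
Since h is injective, we find h⁻¹(8): we need 13x ≡ 8 − 29 ≡ 11 (mod 32). Using 13⁻¹ = 5: x ≡ 5·11 = 55 = 1·32 + 23, so x = 23.
Check: h(23) = 13·23 + 29 = 328 = 10·32 + 8 ≡ 8 (mod 32).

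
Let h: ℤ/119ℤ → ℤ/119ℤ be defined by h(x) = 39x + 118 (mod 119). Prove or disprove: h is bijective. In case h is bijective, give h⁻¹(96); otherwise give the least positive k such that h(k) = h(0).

33

If h(x_1) = h(x_2), then 39x_1 ≡ 39x_2 (mod 119). Because gcd(39, 119) = 1, we may cancel 39 to get x_1 ≡ x_2 (mod 119).
We now compute 39⁻¹ mod 119 explicitly. Euclid's algorithm: 119 = 3·39 + 2, 39 = 19·2 + 1; back-substituting gives 1 = 58·39 − 19·119, so 39⁻¹ ≡ 58 (mod 119).
For any y ∈ ℤ/119ℤ, x = 58(y − 118) mod 119 satisfies h(x) = 39·58(y − 118) + 118 ≡ y (since 39·58 ≡ 1 mod 119). So every y has a preimage.
So h is bijective.
Since h is bijective, we find h⁻¹(96): we need 39x ≡ 96 − 118 ≡ 97 (mod 119). Using 39⁻¹ = 58: x ≡ 58·97 = 5626 = 47·119 + 33, so x = 33.
Check: h(33) = 39·33 + 118 = 1405 = 11·119 + 96 ≡ 96 (mod 119).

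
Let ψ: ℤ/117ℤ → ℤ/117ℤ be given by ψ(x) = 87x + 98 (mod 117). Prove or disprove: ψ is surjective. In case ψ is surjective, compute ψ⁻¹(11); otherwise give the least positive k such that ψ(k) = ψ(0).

39

Since gcd(87, 117) = 3, we have 87x ≡ 0 (mod 3) for all x, so ψ(x) ≡ 2 (mod 3).
But 0 ≢ 2 (mod 3), so 0 ∈ ℤ/117ℤ has no preimage. Thus ψ is not surjective.
Since ψ is not surjective, we find the least positive k with ψ(k) = ψ(0): this means 87k ≡ 0 (mod 117), i.e. 117 ∣ 87k. Since gcd(87, 117) = 3, dividing through by 3 this holds exactly when 39 ∣ 29k, and as gcd(29, 39) = 1, exactly when 39 ∣ k.
The smallest positive such k is 39.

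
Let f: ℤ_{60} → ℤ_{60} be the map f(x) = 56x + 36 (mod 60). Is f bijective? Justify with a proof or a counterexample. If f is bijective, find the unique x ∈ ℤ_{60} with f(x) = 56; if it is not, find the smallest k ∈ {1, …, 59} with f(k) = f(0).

15

We have gcd(56, 60) = 4 > 1. Taking u = 0 and v = 15: f(0) = 36 and f(15) = 56·15 + 36 = 876 ≡ 36 (mod 60).
So f(0) = f(15) while 0 ≠ 15, thus f is not injective, hence not bijective.
Since f is not bijective, we find the least positive k with f(k) = f(0): this means 56k ≡ 0 (mod 60), i.e. 60 ∣ 56k. Since gcd(56, 60) = 4, dividing through by 4 this holds exactly when 15 ∣ 14k, and as gcd(14, 15) = 1, exactly when 15 ∣ k.
The smallest positive such k is 15.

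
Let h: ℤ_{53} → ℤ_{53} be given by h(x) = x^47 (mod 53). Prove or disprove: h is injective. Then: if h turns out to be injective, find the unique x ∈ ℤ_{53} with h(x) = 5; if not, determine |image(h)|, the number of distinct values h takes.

2

Since 53 is prime, the nonzero elements of ℤ_{53} form a cyclic group of order 52.
As gcd(47, 52) = 1, raising to the 47th power is a bijection on this group: if s^47 ≡ t^47 then (st^{−1})^47 = 1, and the only element of order dividing gcd(47, 52) = 1 is 1, so s = t.
With h(0) = 0 this makes h injective on all of ℤ_{53}, hence bijective (finite equal-size domain and codomain). In particular h is injective.
Since h is injective, we find the preimage of 5. The inverse of x ↦ x^47 on (ℤ_{53})^× is x ↦ x^31, because 47·31 = 1457 = 28·52 + 1 ≡ 1 (mod 52) and x^{52} = 1 for x ≠ 0 (Fermat). So h⁻¹(5) = 5^31 mod 53.
Repeated squaring mod 53: 5^1 ≡ 5, 5^2 ≡ 5² = 25, 5^4 ≡ 25² = 625 ≡ 42, 5^8 ≡ 42² = 1764 ≡ 15, 5^16 ≡ 15² = 225 ≡ 13. Since 31 = 16 + 8 + 4 + 2 + 1, 5^31 ≡ 13·15·42·25·5: 13·15 = 195 ≡ 36, then 36·42 = 1512 ≡ 28, then 28·25 = 700 ≡ 11, then 11·5 = 55 ≡ 2. So 5^31 ≡ 2 (mod 53).
Hence h⁻¹(5) = 2.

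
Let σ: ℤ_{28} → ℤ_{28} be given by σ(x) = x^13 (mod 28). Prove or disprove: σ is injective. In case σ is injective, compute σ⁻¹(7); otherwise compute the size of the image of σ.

21

σ(0) = 0^13 = 0.
σ(14): Repeated squaring mod 28: 14^1 ≡ 14, 14^2 ≡ 14² = 196 ≡ 0, 14^4 ≡ 0² = 0, 14^8 ≡ 0² = 0. Since 13 = 8 + 4 + 1, 14^13 ≡ 0·0·14: 0·0 = 0, then 0·14 = 0. So 14^13 ≡ 0 (mod 28).
So σ(0) = σ(14) = 0 while 0 ≠ 14, therefore σ is not injective.
Since σ is not injective, we determine |image(σ)|. Computing x^13 mod 28 for each x (by repeated squaring, reducing mod 28 at every step), the values σ(0), σ(1), …, σ(27) are: 0, 1, 16, 3, 4, 5, 20, 7, 8, 9, 24, 11, 12, 13, 0, 15, 16, 17, 4, 19, 20, 21, 8, 23, 24, 25, 12, 27.
The distinct values are {0, 1, 3, 4, 5, 7, 8, 9, 11, 12, 13, 15, 16, 17, 19, 20, 21, 23, 24, 25, 27}; there are 21 of them.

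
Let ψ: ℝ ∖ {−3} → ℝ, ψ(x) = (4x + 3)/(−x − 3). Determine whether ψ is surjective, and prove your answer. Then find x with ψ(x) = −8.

If ψ(x) = −4, cross-multiplying gives −1(4x + 3) = 4(−x − 3), which simplifies to −3 = −12 — false.  So −4 has no preimage and ψ is not surjective.
Solving ψ(x) = −8: cross-multiplying gives 4x + 3 = −8(−x − 3), which rearranges to −4x = 21, so x = −21/4.

-21/4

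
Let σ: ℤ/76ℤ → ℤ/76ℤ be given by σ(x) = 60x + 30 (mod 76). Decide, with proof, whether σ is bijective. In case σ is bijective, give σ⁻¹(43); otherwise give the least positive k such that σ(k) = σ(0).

We have gcd(60, 76) = 4 > 1. Taking a = 0 and b = 19: σ(0) = 30 and σ(19) = 60·19 + 30 = 1170 ≡ 30 (mod 76).
So σ(0) = σ(19) while 0 ≠ 19, so σ is not injective, hence not bijective.
Since σ is not bijective, we find the least positive k with σ(k) = σ(0): this means 60k ≡ 0 (mod 76), i.e. 76 ∣ 60k. Since gcd(60, 76) = 4, dividing through by 4 this holds exactly when 19 ∣ 15k, and as gcd(15, 19) = 1, exactly when 19 ∣ k.
The smallest positive such k is 19.

19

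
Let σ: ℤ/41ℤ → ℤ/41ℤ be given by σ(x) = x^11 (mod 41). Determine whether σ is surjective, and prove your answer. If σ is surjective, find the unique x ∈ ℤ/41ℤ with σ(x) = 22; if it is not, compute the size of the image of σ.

7

Since 41 is prime, the nonzero elements of ℤ/41ℤ form a cyclic group of order 40.
As gcd(11, 40) = 1, raising to the 11th power is a bijection on this group: if u^11 ≡ v^11 then (uv^{−1})^11 = 1, and the only element of order dividing gcd(11, 40) = 1 is 1, so u = v.
With σ(0) = 0 this makes σ injective on all of ℤ/41ℤ, hence bijective (finite equal-size domain and codomain). In particular σ is surjective.
Since σ is surjective, we find the preimage of 22. The inverse of x ↦ x^11 on (ℤ/41ℤ)^× is x ↦ x^11, because 11·11 = 121 = 3·40 + 1 ≡ 1 (mod 40) and x^{40} = 1 for x ≠ 0 (Fermat). So σ⁻¹(22) = 22^11 mod 41.
Repeated squaring mod 41: 22^1 ≡ 22, 22^2 ≡ 22² = 484 ≡ 33, 22^4 ≡ 33² = 1089 ≡ 23, 22^8 ≡ 23² = 529 ≡ 37. Since 11 = 8 + 2 + 1, 22^11 ≡ 37·33·22: 37·33 = 1221 ≡ 32, then 32·22 = 704 ≡ 7. So 22^11 ≡ 7 (mod 41).
Hence σ⁻¹(22) = 7.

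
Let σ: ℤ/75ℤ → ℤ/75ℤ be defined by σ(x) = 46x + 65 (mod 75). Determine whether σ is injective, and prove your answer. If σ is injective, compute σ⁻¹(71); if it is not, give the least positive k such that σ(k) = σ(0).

Recall that σ is injective when σ(a) = σ(b) forces a = b.
Suppose σ(a) = σ(b) in ℤ/75ℤ. Then 46a + 65 ≡ 46b + 65 (mod 75), thus 46(a − b) ≡ 0 (mod 75).
Since gcd(46, 75) = 1, 46 is invertible modulo 75, so a − b ≡ 0 (mod 75), i.e. a = b.
So σ is injective.
We now compute 46⁻¹ mod 75 explicitly. Euclid's algorithm: 75 = 1·46 + 29, 46 = 1·29 + 17, 29 = 1·17 + 12, 17 = 1·12 + 5, 12 = 2·5 + 2, 5 = 2·2 + 1; back-substituting gives 1 = 31·46 − 19·75, so 46⁻¹ ≡ 31 (mod 75).
Since σ is injective, we compute σ⁻¹(71): solve 46x + 65 ≡ 71 (mod 75), i.e. 46x ≡ 6 (mod 75).
Multiplying by 46⁻¹ = 31 gives x ≡ 31·6 = 186 = 2·75 + 36 ≡ 36 (mod 75).
Check: σ(36) = 46·36 + 65 = 1721 = 22·75 + 71 ≡ 71 (mod 75).

36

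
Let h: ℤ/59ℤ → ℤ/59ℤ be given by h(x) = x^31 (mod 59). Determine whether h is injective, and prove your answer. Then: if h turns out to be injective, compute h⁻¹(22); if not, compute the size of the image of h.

Since 59 is prime, the nonzero elements of ℤ/59ℤ form a cyclic group of order 58.
As gcd(31, 58) = 1, raising to the 31st power is a bijection on this group: if u^31 ≡ v^31 then (uv^{−1})^31 = 1, and the only element of order dividing gcd(31, 58) = 1 is 1, so u = v.
With h(0) = 0 this makes h injective on all of ℤ/59ℤ, hence bijective (finite equal-size domain and codomain). In particular h is injective.
Since h is injective, we find the preimage of 22. The inverse of x ↦ x^31 on (ℤ/59ℤ)^× is x ↦ x^15, because 31·15 = 465 = 8·58 + 1 ≡ 1 (mod 58) and x^{58} = 1 for x ≠ 0 (Fermat). So h⁻¹(22) = 22^15 mod 59.
Repeated squaring mod 59: 22^1 ≡ 22, 22^2 ≡ 22² = 484 ≡ 12, 22^4 ≡ 12² = 144 ≡ 26, 22^8 ≡ 26² = 676 ≡ 27. Since 15 = 8 + 4 + 2 + 1, 22^15 ≡ 27·26·12·22: 27·26 = 702 ≡ 53, then 53·12 = 636 ≡ 46, then 46·22 = 1012 ≡ 9. So 22^15 ≡ 9 (mod 59).
Hence h⁻¹(22) = 9.

9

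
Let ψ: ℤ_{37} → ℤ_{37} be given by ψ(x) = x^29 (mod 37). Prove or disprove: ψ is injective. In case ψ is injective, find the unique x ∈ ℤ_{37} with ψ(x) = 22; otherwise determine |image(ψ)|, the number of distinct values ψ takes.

Since 37 is prime, the nonzero elements of ℤ_{37} form a cyclic group of order 36.
As gcd(29, 36) = 1, raising to the 29th power is a bijection on this group: if a^29 ≡ b^29 then (ab^{−1})^29 = 1, and the only element of order dividing gcd(29, 36) = 1 is 1, so a = b.
With ψ(0) = 0 this makes ψ injective on all of ℤ_{37}, hence bijective (finite equal-size domain and codomain). In particular ψ is injective.
Since ψ is injective, we find the preimage of 22. The inverse of x ↦ x^29 on (ℤ_{37})^× is x ↦ x^5, because 29·5 = 145 = 4·36 + 1 ≡ 1 (mod 36) and x^{36} = 1 for x ≠ 0 (Fermat). So ψ⁻¹(22) = 22^5 mod 37.
Repeated squaring mod 37: 22^1 ≡ 22, 22^2 ≡ 22² = 484 ≡ 3, 22^4 ≡ 3² = 9. Since 5 = 4 + 1, 22^5 ≡ 9·22: 9·22 = 198 ≡ 13. So 22^5 ≡ 13 (mod 37).
Hence ψ⁻¹(22) = 13.

13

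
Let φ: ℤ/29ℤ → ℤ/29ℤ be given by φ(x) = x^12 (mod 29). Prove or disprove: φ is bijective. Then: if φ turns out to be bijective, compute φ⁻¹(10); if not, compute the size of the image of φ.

φ(2): Repeated squaring mod 29: 2^1 ≡ 2, 2^2 ≡ 2² = 4, 2^4 ≡ 4² = 16, 2^8 ≡ 16² = 256 ≡ 24. Since 12 = 8 + 4, 2^12 ≡ 24·16: 24·16 = 384 ≡ 7. So 2^12 ≡ 7 (mod 29).
φ(5): Repeated squaring mod 29: 5^1 ≡ 5, 5^2 ≡ 5² = 25, 5^4 ≡ 25² = 625 ≡ 16, 5^8 ≡ 16² = 256 ≡ 24. Since 12 = 8 + 4, 5^12 ≡ 24·16: 24·16 = 384 ≡ 7. So 5^12 ≡ 7 (mod 29).
So φ(2) = φ(5) = 7 while 2 ≠ 5, therefore φ is not injective, hence not bijective.
Since φ is not bijective, we determine |image(φ)|. Computing x^12 mod 29 for each x (by repeated squaring, reducing mod 29 at every step), the values φ(0), φ(1), …, φ(28) are: 0, 1, 7, 16, 20, 7, 25, 16, 24, 24, 20, 23, 1, 23, 25, 25, 23, 1, 23, 20, 24, 24, 16, 25, 7, 20, 16, 7, 1.
The distinct values are {0, 1, 7, 16, 20, 23, 24, 25}; there are 8 of them.

8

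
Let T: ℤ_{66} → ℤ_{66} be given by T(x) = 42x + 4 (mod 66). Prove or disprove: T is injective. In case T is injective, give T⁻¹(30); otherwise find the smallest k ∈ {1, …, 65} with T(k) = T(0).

Recall: T is injective if T(u) = T(v) implies u = v.
We have gcd(42, 66) = 6 > 1. Taking u = 0 and v = 11: T(0) = 4 and T(11) = 42·11 + 4 = 466 ≡ 4 (mod 66).
So T(0) = T(11) while 0 ≠ 11, thus T is not injective.
Since T is not injective, we find the least positive k with T(k) = T(0): this means 42k ≡ 0 (mod 66), i.e. 66 ∣ 42k. Since gcd(42, 66) = 6, dividing through by 6 this holds exactly when 11 ∣ 7k, and as gcd(7, 11) = 1, exactly when 11 ∣ k.
The smallest positive such k is 11.

11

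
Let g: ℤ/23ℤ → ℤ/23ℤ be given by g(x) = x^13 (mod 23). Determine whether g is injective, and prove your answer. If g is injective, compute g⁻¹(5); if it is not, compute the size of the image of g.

15

Since 23 is prime, the nonzero elements of ℤ/23ℤ form a cyclic group of order 22.
As gcd(13, 22) = 1, raising to the 13th power is a bijection on this group: if u^13 ≡ v^13 then (uv^{−1})^13 = 1, and the only element of order dividing gcd(13, 22) = 1 is 1, so u = v.
With g(0) = 0 this makes g injective on all of ℤ/23ℤ, hence bijective (finite equal-size domain and codomain). In particular g is injective.
Since g is injective, we find the preimage of 5. The inverse of x ↦ x^13 on (ℤ/23ℤ)^× is x ↦ x^17, because 13·17 = 221 = 10·22 + 1 ≡ 1 (mod 22) and x^{22} = 1 for x ≠ 0 (Fermat). So g⁻¹(5) = 5^17 mod 23.
Repeated squaring mod 23: 5^1 ≡ 5, 5^2 ≡ 5² = 25 ≡ 2, 5^4 ≡ 2² = 4, 5^8 ≡ 4² = 16, 5^16 ≡ 16² = 256 ≡ 3. Since 17 = 16 + 1, 5^17 ≡ 3·5: 3·5 = 15. So 5^17 ≡ 15 (mod 23).
Hence g⁻¹(5) = 15.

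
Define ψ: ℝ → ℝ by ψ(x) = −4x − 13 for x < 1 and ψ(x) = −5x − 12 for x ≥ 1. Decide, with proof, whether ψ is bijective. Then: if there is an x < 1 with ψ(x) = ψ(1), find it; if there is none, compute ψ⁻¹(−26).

Both pieces are strictly decreasing (slopes −4 and −5), so each is injective on its own interval.
The left piece maps (−∞, 1) onto (−17, ∞); the right piece maps [1, ∞) onto (−∞, −17].
Since −17 = −17, the images partition ℝ: ψ is injective and surjective, hence bijective.
Because the two images are disjoint, no x < 1 has ψ(x) = ψ(1), so we compute ψ⁻¹(−26): −26 lies in (−∞, −17], so solve −5x − 12 = −26: x = (−26 + 12)/(−5) = 14/5.

14/5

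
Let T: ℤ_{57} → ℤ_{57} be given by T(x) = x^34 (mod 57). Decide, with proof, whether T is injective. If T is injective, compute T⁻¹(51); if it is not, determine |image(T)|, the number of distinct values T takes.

T(8): Repeated squaring mod 57: 8^1 ≡ 8, 8^2 ≡ 8² = 64 ≡ 7, 8^4 ≡ 7² = 49, 8^8 ≡ 49² = 2401 ≡ 7, 8^16 ≡ 7² = 49, 8^32 ≡ 49² = 2401 ≡ 7. Since 34 = 32 + 2, 8^34 ≡ 7·7: 7·7 = 49. So 8^34 ≡ 49 (mod 57).
T(11): Repeated squaring mod 57: 11^1 ≡ 11, 11^2 ≡ 11² = 121 ≡ 7, 11^4 ≡ 7² = 49, 11^8 ≡ 49² = 2401 ≡ 7, 11^16 ≡ 7² = 49, 11^32 ≡ 49² = 2401 ≡ 7. Since 34 = 32 + 2, 11^34 ≡ 7·7: 7·7 = 49. So 11^34 ≡ 49 (mod 57).
So T(8) = T(11) = 49 while 8 ≠ 11, so T is not injective.
Since T is not injective, we determine |image(T)|. Computing x^34 mod 57 for each x (by repeated squaring, reducing mod 57 at every step), the values T(0), T(1), …, T(56) are: 0, 1, 43, 36, 25, 16, 9, 7, 49, 42, 4, 49, 45, 28, 16, 6, 55, 43, 39, 19, 1, 24, 55, 25, 54, 28, 7, 30, 4, 4, 30, 7, 28, 54, 25, 55, 24, 1, 19, 39, 43, 55, 6, 16, 28, 45, 49, 4, 42, 49, 7, 9, 16, 25, 36, 43, 1.
The distinct values are {0, 1, 4, 6, 7, 9, 16, 19, 24, 25, 28, 30, 36, 39, 42, 43, 45, 49, 54, 55}; there are 20 of them.

20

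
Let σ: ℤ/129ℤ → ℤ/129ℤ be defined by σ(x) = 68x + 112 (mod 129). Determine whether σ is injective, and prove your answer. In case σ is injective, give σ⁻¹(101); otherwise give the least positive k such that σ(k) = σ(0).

If σ(a) = σ(b), then 68a ≡ 68b (mod 129). Because gcd(68, 129) = 1, we may cancel 68 to get a ≡ b (mod 129).
Therefore σ is injective.
We now compute 68⁻¹ mod 129 explicitly. Euclid's algorithm: 129 = 1·68 + 61, 68 = 1·61 + 7, 61 = 8·7 + 5, 7 = 1·5 + 2, 5 = 2·2 + 1; back-substituting gives 1 = 74·68 − 39·129, so 68⁻¹ ≡ 74 (mod 129).
Since σ is injective, we compute σ⁻¹(101): solve 68x + 112 ≡ 101 (mod 129), i.e. 68x ≡ 118 (mod 129).
Multiplying by 68⁻¹ = 74 gives x ≡ 74·118 = 8732 = 67·129 + 89 ≡ 89 (mod 129).
Check: σ(89) = 68·89 + 112 = 6164 = 47·129 + 101 ≡ 101 (mod 129).

89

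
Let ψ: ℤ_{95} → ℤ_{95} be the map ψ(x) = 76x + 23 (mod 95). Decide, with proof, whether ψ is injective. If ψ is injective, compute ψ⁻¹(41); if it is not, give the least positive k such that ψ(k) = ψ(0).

5

We have gcd(76, 95) = 19 > 1. Taking u = 0 and v = 5: ψ(0) = 23 and ψ(5) = 76·5 + 23 = 403 ≡ 23 (mod 95).
So ψ(0) = ψ(5) while 0 ≠ 5, hence ψ is not injective.
Since ψ is not injective, we find the least positive k with ψ(k) = ψ(0): this means 76k ≡ 0 (mod 95), i.e. 95 ∣ 76k. Since gcd(76, 95) = 19, dividing through by 19 this holds exactly when 5 ∣ 4k, and as gcd(4, 5) = 1, exactly when 5 ∣ k.
The smallest positive such k is 5.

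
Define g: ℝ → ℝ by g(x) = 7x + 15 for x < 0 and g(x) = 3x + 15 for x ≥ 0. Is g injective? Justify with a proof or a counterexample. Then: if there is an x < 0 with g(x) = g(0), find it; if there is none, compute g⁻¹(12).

Both pieces are strictly increasing (slopes 7 and 3), so each is injective on its own interval.
The left piece maps (−∞, 0) onto (−∞, 15); the right piece maps [0, ∞) onto [15, ∞).
These images are disjoint, so no value is attained by both pieces. Thus g is injective.
Because the two images are disjoint, no x < 0 has g(x) = g(0), so we compute g⁻¹(12): 12 lies in (−∞, 15), so solve 7x + 15 = 12: x = (12 − 15)/7 = −3/7.

-3/7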